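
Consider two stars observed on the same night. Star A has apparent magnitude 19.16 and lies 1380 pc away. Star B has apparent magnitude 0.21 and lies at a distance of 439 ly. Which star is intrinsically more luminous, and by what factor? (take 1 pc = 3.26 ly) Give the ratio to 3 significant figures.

Star B is more luminous, by a factor of 362000.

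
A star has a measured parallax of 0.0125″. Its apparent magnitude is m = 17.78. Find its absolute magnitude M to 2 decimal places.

d = 1/p = 1/0.0125″ = 80.00 pc
5 log₁₀(d/10 pc) = 5 log₁₀(80.00) − 5 = 4.515
M = m − 5 log₁₀(d/10) = 17.78 − 4.515 = 13.265

M ≈ 13.26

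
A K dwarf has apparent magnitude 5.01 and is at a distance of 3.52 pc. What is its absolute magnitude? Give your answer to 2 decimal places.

5 log₁₀(d/10 pc) = 5 log₁₀(3.520) − 5 = -2.267
M = m − 5 log₁₀(d/10) = 5.01 + 2.267 = 7.277

M ≈ 7.28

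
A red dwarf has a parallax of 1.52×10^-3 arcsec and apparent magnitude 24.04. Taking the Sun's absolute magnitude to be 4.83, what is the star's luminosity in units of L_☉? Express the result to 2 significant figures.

d = 1/p = 1/1.52×10^-3″ = 657.9 pc
M = m − 5 log₁₀ d + 5 = 24.04 − 5·2.8182 + 5 = 14.949
M − M_☉ = 14.949 − 4.83 = 10.119
L/L_☉ = 10^(−0.4 × 10.119) = 8.960×10^-5

L/L_☉ ≈ 9.0×10^-5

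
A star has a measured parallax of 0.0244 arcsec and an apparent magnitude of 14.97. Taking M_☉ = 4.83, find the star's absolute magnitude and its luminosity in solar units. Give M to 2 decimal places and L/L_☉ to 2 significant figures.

d = 1/p = 1/0.0244″ = 40.98 pc
M = m − 5 log₁₀ d + 5 = 14.97 − 5·1.6126 + 5 = 11.907
M − M_☉ = 11.907 − 4.83 = 7.077
L/L_☉ = 10^(−0.4 × 7.077) = 1.476×10^-3

M ≈ 11.91; L/L_☉ ≈ 1.5×10^-3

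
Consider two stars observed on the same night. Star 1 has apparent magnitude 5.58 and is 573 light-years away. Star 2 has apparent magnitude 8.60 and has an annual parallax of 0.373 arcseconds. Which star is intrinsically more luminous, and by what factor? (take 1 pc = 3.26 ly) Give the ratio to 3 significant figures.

Star 1 is more luminous, by a factor of 69400.

Star 1: d = 573 ly / 3.26 = 175.8 pc
Star 1: M = m − 5 log₁₀ d + 5 = 5.58 − 5·2.2449 + 5 = -0.645
Star 2: d = 1/p = 1/0.373″ = 2.681 pc
Star 2: M = m − 5 log₁₀ d + 5 = 8.60 − 5·0.4283 + 5 = 11.459
ΔM = M_1 − M_2 = -0.645 − (11.459) = -12.103; smaller M is more luminous → Star 1.
L ratio = 10^(0.4 |ΔM|) = 10^4.841 = 69390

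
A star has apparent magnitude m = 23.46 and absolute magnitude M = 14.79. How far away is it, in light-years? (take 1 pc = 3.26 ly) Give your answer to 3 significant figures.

d ≈ 1770 ly

Distance modulus: m − M = 23.46 − (14.79) = 8.670
m − M = 5 log₁₀ d − 5
log₁₀ d = (m − M)/5 + 1 = 2.7340
d = 10^2.7340 = 542.0 pc
= 1767 ly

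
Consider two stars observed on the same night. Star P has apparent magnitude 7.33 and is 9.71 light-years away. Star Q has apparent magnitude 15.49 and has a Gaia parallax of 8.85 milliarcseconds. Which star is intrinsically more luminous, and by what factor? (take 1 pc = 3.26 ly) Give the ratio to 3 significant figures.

Star P is more luminous, by a factor of 1.28.

Star P: d = 9.71 ly / 3.26 = 2.979 pc
Star P: M = m − 5 log₁₀ d + 5 = 7.33 − 5·0.4740 + 5 = 9.960
Star Q: p = 8.85 mas = 8.85×10^-3″ → d = 1/p = 113.0 pc
Star Q: M = m − 5 log₁₀ d + 5 = 15.49 − 5·2.0531 + 5 = 10.225
ΔM = M_P − M_Q = 9.960 − (10.225) = -0.265; smaller M is more luminous → Star P.
L ratio = 10^(0.4 |ΔM|) = 10^0.106 = 1.276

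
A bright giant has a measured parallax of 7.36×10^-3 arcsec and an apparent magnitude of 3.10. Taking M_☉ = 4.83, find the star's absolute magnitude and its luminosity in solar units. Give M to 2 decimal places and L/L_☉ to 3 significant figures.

d = 1/p = 1/7.36×10^-3″ = 135.9 pc
M = m − 5 log₁₀ d + 5 = 3.10 − 5·2.1331 + 5 = -2.566
M − M_☉ = -2.566 − 4.83 = -7.396
L/L_☉ = 10^(−0.4 × -7.396) = 908.3

M ≈ -2.57; L/L_☉ ≈ 908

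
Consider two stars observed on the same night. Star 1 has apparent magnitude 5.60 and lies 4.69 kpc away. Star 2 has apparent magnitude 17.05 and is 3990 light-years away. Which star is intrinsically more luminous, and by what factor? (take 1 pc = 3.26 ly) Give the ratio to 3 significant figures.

Star 1 is more luminous, by a factor of 558000.

Star 1: d = 4.69 kpc = 4690 pc
Star 1: M = m − 5 log₁₀ d + 5 = 5.60 − 5·3.6712 + 5 = -7.756
Star 2: d = 3990 ly / 3.26 = 1224 pc
Star 2: M = m − 5 log₁₀ d + 5 = 17.05 − 5·3.0878 + 5 = 6.611
ΔM = M_1 − M_2 = -7.756 − (6.611) = -14.367; smaller M is more luminous → Star 1.
L ratio = 10^(0.4 |ΔM|) = 10^5.747 = 558300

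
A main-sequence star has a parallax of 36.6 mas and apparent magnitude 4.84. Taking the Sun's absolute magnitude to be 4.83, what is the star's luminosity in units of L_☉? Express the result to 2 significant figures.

d = 1/p = 1000/36.6 mas = 27.32 pc
M = m − 5 log₁₀ d + 5 = 4.84 − 5·1.4365 + 5 = 2.657
M − M_☉ = 2.657 − 4.83 = -2.173
L/L_☉ = 10^(−0.4 × -2.173) = 7.397

L/L_☉ ≈ 7.4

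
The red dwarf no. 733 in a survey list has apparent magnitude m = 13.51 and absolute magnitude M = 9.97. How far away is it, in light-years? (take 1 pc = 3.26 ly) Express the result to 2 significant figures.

d ≈ 170 ly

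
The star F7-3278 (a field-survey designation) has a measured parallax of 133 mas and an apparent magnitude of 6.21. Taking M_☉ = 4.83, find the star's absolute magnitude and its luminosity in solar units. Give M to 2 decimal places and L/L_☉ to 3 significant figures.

d = 1/p = 1000/133 mas = 7.519 pc
M = m − 5 log₁₀ d + 5 = 6.21 − 5·0.8761 + 5 = 6.829
M − M_☉ = 6.829 − 4.83 = 1.999
L/L_☉ = 10^(−0.4 × 1.999) = 0.1586

M ≈ 6.83; L/L_☉ ≈ 0.159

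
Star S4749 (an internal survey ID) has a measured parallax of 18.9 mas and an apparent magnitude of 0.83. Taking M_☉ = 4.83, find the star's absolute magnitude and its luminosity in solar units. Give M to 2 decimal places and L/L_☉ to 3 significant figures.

M ≈ -2.79; L/L_☉ ≈ 1110

d = 1/p = 1000/18.9 mas = 52.91 pc
M = m − 5 log₁₀ d + 5 = 0.83 − 5·1.7235 + 5 = -2.788
M − M_☉ = -2.788 − 4.83 = -7.618
L/L_☉ = 10^(−0.4 × -7.618) = 1114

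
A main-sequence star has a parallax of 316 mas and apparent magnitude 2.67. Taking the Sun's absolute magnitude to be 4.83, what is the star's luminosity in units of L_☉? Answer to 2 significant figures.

L/L_☉ ≈ 0.73

d = 1/p = 1000/316 mas = 3.165 pc
M = m − 5 log₁₀ d + 5 = 2.67 − 5·0.5003 + 5 = 5.168
M − M_☉ = 5.168 − 4.83 = 0.338
L/L_☉ = 10^(−0.4 × 0.338) = 0.7322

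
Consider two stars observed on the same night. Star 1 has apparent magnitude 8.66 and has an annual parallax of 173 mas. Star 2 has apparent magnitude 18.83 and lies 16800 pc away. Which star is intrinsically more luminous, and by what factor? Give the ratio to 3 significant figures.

Star 2 is more luminous, by a factor of 722.

Star 1: p = 173 mas = 0.173″ → d = 1/p = 5.780 pc
Star 1: M = m − 5 log₁₀ d + 5 = 8.66 − 5·0.7620 + 5 = 9.850
Star 2: M = m − 5 log₁₀ d + 5 = 18.83 − 5·4.2253 + 5 = 2.703
ΔM = M_1 − M_2 = 9.850 − (2.703) = 7.147; smaller M is more luminous → Star 2.
L ratio = 10^(0.4 |ΔM|) = 10^2.859 = 722.3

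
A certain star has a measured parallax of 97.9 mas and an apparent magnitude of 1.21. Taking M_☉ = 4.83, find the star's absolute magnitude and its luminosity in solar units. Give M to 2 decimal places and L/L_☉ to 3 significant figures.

M ≈ 1.16; L/L_☉ ≈ 29.3

d = 1/p = 1000/97.9 mas = 10.21 pc
M = m − 5 log₁₀ d + 5 = 1.21 − 5·1.0092 + 5 = 1.164
M − M_☉ = 1.164 − 4.83 = -3.666
L/L_☉ = 10^(−0.4 × -3.666) = 29.27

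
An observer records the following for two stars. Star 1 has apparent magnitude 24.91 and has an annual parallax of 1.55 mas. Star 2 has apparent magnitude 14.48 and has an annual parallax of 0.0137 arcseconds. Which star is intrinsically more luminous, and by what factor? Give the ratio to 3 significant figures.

Star 1: p = 1.55 mas = 1.55×10^-3″ → d = 1/p = 645.2 pc
Star 1: M = m − 5 log₁₀ d + 5 = 24.91 − 5·2.8097 + 5 = 15.862
Star 2: d = 1/p = 1/0.0137″ = 72.99 pc
Star 2: M = m − 5 log₁₀ d + 5 = 14.48 − 5·1.8633 + 5 = 10.164
ΔM = M_1 − M_2 = 15.862 − (10.164) = 5.698; smaller M is more luminous → Star 2.
L ratio = 10^(0.4 |ΔM|) = 10^2.279 = 190.2

Star 2 is more luminous, by a factor of 190.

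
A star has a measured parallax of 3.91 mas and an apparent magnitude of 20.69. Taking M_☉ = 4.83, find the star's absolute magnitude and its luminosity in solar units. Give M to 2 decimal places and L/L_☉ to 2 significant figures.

d = 1/p = 1000/3.91 mas = 255.8 pc
M = m − 5 log₁₀ d + 5 = 20.69 − 5·2.4078 + 5 = 13.651
M − M_☉ = 13.651 − 4.83 = 8.821
L/L_☉ = 10^(−0.4 × 8.821) = 2.962×10^-4

M ≈ 13.65; L/L_☉ ≈ 3.0×10^-4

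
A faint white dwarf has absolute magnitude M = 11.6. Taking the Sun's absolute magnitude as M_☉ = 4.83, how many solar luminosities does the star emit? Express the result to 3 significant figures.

L/L_☉ ≈ 1.96×10^-3

M − M_☉ = 11.6 − 4.83 = 6.770
L/L_☉ = 10^(−0.4 (M − M_☉)) = 10^-2.708 = 1.959×10^-3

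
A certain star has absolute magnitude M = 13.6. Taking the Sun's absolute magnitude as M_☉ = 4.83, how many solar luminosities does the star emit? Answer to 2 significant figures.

L/L_☉ ≈ 3.1×10^-4

M − M_☉ = 13.6 − 4.83 = 8.770
L/L_☉ = 10^(−0.4 (M − M_☉)) = 10^-3.508 = 3.105×10^-4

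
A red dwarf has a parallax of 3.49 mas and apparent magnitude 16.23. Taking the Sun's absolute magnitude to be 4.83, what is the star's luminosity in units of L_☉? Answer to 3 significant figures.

d = 1/p = 1000/3.49 mas = 286.5 pc
M = m − 5 log₁₀ d + 5 = 16.23 − 5·2.4572 + 5 = 8.944
M − M_☉ = 8.944 − 4.83 = 4.114
L/L_☉ = 10^(−0.4 × 4.114) = 0.02261

L/L_☉ ≈ 0.0226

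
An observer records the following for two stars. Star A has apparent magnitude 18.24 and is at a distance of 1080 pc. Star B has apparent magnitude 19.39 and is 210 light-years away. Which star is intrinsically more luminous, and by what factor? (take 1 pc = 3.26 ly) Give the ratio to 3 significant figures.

Star A is more luminous, by a factor of 811.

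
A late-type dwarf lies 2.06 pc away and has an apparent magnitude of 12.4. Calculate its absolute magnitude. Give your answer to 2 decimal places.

5 log₁₀(d/10 pc) = 5 log₁₀(2.060) − 5 = -3.431
M = m − 5 log₁₀(d/10) = 12.4 + 3.431 = 15.831

M ≈ 15.83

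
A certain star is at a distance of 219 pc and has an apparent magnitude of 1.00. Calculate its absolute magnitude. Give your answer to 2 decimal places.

5 log₁₀(d/10 pc) = 5 log₁₀(219.0) − 5 = 6.702
M = m − 5 log₁₀(d/10) = 1.00 − 6.702 = -5.702

M ≈ -5.70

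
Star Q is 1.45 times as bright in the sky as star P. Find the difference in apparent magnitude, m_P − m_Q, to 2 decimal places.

m_P − m_Q ≈ 0.40

Pogson: Δm = −2.5 log₁₀(ratio) = −2.5 log₁₀(1.45) = −2.5 × 0.1614 = -0.403
Star Q is brighter so has the smaller magnitude: m_P − m_Q is positive.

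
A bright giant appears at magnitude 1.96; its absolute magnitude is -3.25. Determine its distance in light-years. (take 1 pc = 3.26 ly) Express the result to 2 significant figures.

d ≈ 360 ly

Distance modulus: m − M = 1.96 − (-3.25) = 5.210
m − M = 5 log₁₀ d − 5
log₁₀ d = (m − M)/5 + 1 = 2.0420
d = 10^2.0420 = 110.2 pc
= 359.1 ly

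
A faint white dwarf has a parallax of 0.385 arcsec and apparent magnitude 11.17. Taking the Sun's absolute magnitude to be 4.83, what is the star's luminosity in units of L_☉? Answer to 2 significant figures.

L/L_☉ ≈ 2.0×10^-4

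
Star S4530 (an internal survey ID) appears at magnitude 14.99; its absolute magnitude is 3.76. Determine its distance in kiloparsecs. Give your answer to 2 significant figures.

Distance modulus: m − M = 14.99 − (3.76) = 11.230
m − M = 5 log₁₀ d − 5
log₁₀ d = (m − M)/5 + 1 = 3.2460
d = 10^3.2460 = 1762 pc
= 1.762 kpc

d ≈ 1.8 kpc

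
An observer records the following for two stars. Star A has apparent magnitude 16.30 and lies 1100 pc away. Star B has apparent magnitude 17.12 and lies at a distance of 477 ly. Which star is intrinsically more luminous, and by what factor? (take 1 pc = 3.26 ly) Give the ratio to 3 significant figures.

Star A: M = m − 5 log₁₀ d + 5 = 16.30 − 5·3.0414 + 5 = 6.093
Star B: d = 477 ly / 3.26 = 146.3 pc
Star B: M = m − 5 log₁₀ d + 5 = 17.12 − 5·2.1653 + 5 = 11.293
ΔM = M_A − M_B = 6.093 − (11.293) = -5.200; smaller M is more luminous → Star A.
L ratio = 10^(0.4 |ΔM|) = 10^2.080 = 120.3

Star A is more luminous, by a factor of 120.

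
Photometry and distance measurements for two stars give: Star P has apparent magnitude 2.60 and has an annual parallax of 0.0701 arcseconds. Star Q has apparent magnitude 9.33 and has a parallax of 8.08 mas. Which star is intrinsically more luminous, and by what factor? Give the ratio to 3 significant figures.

Star P is more luminous, by a factor of 6.54.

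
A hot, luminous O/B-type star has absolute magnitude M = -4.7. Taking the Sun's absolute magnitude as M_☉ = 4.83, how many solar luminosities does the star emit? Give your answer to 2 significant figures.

L/L_☉ ≈ 6500

M − M_☉ = -4.7 − 4.83 = -9.530
L/L_☉ = 10^(−0.4 (M − M_☉)) = 10^3.812 = 6486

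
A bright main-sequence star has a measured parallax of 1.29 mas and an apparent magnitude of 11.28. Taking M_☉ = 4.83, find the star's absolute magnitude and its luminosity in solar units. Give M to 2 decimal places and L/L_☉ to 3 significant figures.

d = 1/p = 1000/1.29 mas = 775.2 pc
M = m − 5 log₁₀ d + 5 = 11.28 − 5·2.8894 + 5 = 1.833
M − M_☉ = 1.833 − 4.83 = -2.997
L/L_☉ = 10^(−0.4 × -2.997) = 15.81

M ≈ 1.83; L/L_☉ ≈ 15.8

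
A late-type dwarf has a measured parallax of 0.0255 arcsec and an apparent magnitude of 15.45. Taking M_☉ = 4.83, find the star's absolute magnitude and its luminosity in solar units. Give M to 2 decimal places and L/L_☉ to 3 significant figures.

d = 1/p = 1/0.0255″ = 39.22 pc
M = m − 5 log₁₀ d + 5 = 15.45 − 5·1.5935 + 5 = 12.483
M − M_☉ = 12.483 − 4.83 = 7.653
L/L_☉ = 10^(−0.4 × 7.653) = 8.688×10^-4

M ≈ 12.48; L/L_☉ ≈ 8.69×10^-4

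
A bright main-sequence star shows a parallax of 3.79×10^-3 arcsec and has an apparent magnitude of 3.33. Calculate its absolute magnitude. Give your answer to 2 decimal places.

d = 1/p = 1/3.79×10^-3″ = 263.9 pc
5 log₁₀(d/10 pc) = 5 log₁₀(263.9) − 5 = 7.107
M = m − 5 log₁₀(d/10) = 3.33 − 7.107 = -3.777

M ≈ -3.78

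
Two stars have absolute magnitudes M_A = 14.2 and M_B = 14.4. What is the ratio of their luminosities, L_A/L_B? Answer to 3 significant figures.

ΔM = M_A − M_B = -0.2
L_A/L_B = 10^(−0.4 ΔM) = 10^0.080 = 1.202

L_A/L_B ≈ 1.20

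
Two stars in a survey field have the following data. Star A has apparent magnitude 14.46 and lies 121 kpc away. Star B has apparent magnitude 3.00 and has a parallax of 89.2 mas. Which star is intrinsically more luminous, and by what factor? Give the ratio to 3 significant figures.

Star A is more luminous, by a factor of 3040.

Star A: d = 121 kpc = 121000 pc
Star A: M = m − 5 log₁₀ d + 5 = 14.46 − 5·5.0828 + 5 = -5.954
Star B: p = 89.2 mas = 0.0892″ → d = 1/p = 11.21 pc
Star B: M = m − 5 log₁₀ d + 5 = 3.00 − 5·1.0496 + 5 = 2.752
ΔM = M_A − M_B = -5.954 − (2.752) = -8.706; smaller M is more luminous → Star A.
L ratio = 10^(0.4 |ΔM|) = 10^3.482 = 3036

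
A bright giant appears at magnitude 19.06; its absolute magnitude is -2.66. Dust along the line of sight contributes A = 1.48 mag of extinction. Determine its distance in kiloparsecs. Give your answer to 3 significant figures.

d ≈ 112 kpc

m − M = 5 log₁₀(d/10 pc) + A  ⇒  19.06 − (-2.66) − 1.48 = 5 log₁₀(d/10)
20.240 = 5 log₁₀(d/10)
log₁₀ d = (m − M − A)/5 + 1 = 5.0480
d = 10^5.0480 = 111700 pc
= 111.7 kpc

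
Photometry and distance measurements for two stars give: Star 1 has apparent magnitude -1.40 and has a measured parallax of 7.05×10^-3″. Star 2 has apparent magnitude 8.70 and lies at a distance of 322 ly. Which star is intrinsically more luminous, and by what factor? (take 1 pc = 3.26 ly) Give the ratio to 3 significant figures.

Star 1 is more luminous, by a factor of 22600.

Star 1: d = 1/p = 1/7.05×10^-3″ = 141.8 pc
Star 1: M = m − 5 log₁₀ d + 5 = -1.40 − 5·2.1518 + 5 = -7.159
Star 2: d = 322 ly / 3.26 = 98.77 pc
Star 2: M = m − 5 log₁₀ d + 5 = 8.70 − 5·1.9946 + 5 = 3.727
ΔM = M_1 − M_2 = -7.159 − (3.727) = -10.886; smaller M is more luminous → Star 1.
L ratio = 10^(0.4 |ΔM|) = 10^4.354 = 22610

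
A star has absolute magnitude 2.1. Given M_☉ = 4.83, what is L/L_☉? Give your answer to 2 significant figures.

M − M_☉ = 2.1 − 4.83 = -2.730
L/L_☉ = 10^(−0.4 (M − M_☉)) = 10^1.092 = 12.36

L/L_☉ ≈ 12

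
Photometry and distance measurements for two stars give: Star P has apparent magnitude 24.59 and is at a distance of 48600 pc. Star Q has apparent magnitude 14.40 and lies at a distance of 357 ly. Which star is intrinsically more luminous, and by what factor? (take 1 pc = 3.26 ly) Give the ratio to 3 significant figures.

Star P is more luminous, by a factor of 16.5.

Star P: M = m − 5 log₁₀ d + 5 = 24.59 − 5·4.6866 + 5 = 6.157
Star Q: d = 357 ly / 3.26 = 109.5 pc
Star Q: M = m − 5 log₁₀ d + 5 = 14.40 − 5·2.0395 + 5 = 9.203
ΔM = M_P − M_Q = 6.157 − (9.203) = -3.046; smaller M is more luminous → Star P.
L ratio = 10^(0.4 |ΔM|) = 10^1.218 = 16.53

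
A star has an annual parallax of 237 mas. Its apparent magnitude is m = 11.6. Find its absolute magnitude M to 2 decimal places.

p = 237 mas = 0.237″ → d = 1/p = 4.219 pc
5 log₁₀(d/10 pc) = 5 log₁₀(4.219) − 5 = -1.874
M = m − 5 log₁₀(d/10) = 11.6 + 1.874 = 13.474

M ≈ 13.47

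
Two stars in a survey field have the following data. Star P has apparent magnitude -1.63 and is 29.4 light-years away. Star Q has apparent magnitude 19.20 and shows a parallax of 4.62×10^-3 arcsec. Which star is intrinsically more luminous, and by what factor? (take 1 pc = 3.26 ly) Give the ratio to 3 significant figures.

Star P is more luminous, by a factor of 373000.

Star P: d = 29.4 ly / 3.26 = 9.018 pc
Star P: M = m − 5 log₁₀ d + 5 = -1.63 − 5·0.9551 + 5 = -1.406
Star Q: d = 1/p = 1/4.62×10^-3″ = 216.5 pc
Star Q: M = m − 5 log₁₀ d + 5 = 19.20 − 5·2.3354 + 5 = 12.523
ΔM = M_P − M_Q = -1.406 − (12.523) = -13.929; smaller M is more luminous → Star P.
L ratio = 10^(0.4 |ΔM|) = 10^5.572 = 372900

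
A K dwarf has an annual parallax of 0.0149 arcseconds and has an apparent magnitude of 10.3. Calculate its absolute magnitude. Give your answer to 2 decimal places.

d = 1/p = 1/0.0149″ = 67.11 pc
5 log₁₀(d/10 pc) = 5 log₁₀(67.11) − 5 = 4.134
M = m − 5 log₁₀(d/10) = 10.3 − 4.134 = 6.166

M ≈ 6.17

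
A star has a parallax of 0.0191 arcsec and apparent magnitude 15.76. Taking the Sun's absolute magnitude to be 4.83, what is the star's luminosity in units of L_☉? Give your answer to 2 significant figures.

L/L_☉ ≈ 1.2×10^-3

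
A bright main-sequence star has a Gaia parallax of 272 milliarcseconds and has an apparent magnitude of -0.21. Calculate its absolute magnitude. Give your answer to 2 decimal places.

p = 272 mas = 0.272″ → d = 1/p = 3.676 pc
5 log₁₀(d/10 pc) = 5 log₁₀(3.676) − 5 = -2.173
M = m − 5 log₁₀(d/10) = -0.21 + 2.173 = 1.963

M ≈ 1.96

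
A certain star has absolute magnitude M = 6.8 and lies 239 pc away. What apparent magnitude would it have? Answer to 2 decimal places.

m ≈ 13.69

m = M + 5 log₁₀ d − 5 = 6.8 + 5·2.3784 − 5 = 13.692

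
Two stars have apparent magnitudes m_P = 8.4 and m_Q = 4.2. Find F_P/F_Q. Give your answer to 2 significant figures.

Magnitude difference = 4.2
Flux ratio = 10^(−0.4 Δm) = 10^(−0.4 × 4.2) = 10^-1.680 = 0.02089

F_P/F_Q ≈ 0.021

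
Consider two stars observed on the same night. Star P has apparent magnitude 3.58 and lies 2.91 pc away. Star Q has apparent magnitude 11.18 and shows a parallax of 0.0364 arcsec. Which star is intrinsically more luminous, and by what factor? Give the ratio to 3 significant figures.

Star P: M = m − 5 log₁₀ d + 5 = 3.58 − 5·0.4639 + 5 = 6.261
Star Q: d = 1/p = 1/0.0364″ = 27.47 pc
Star Q: M = m − 5 log₁₀ d + 5 = 11.18 − 5·1.4389 + 5 = 8.986
ΔM = M_P − M_Q = 6.261 − (8.986) = -2.725; smaller M is more luminous → Star P.
L ratio = 10^(0.4 |ΔM|) = 10^1.090 = 12.30

Star P is more luminous, by a factor of 12.3.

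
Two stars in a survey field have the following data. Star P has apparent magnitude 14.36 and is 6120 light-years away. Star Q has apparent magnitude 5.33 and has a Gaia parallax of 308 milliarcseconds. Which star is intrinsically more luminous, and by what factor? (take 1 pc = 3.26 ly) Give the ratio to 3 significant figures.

Star P: d = 6120 ly / 3.26 = 1877 pc
Star P: M = m − 5 log₁₀ d + 5 = 14.36 − 5·3.2735 + 5 = 2.992
Star Q: p = 308 mas = 0.308″ → d = 1/p = 3.247 pc
Star Q: M = m − 5 log₁₀ d + 5 = 5.33 − 5·0.5114 + 5 = 7.773
ΔM = M_P − M_Q = 2.992 − (7.773) = -4.780; smaller M is more luminous → Star P.
L ratio = 10^(0.4 |ΔM|) = 10^1.912 = 81.69

Star P is more luminous, by a factor of 81.7.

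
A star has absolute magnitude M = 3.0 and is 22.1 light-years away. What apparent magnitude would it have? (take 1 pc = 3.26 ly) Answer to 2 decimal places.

m ≈ 2.16

d = 22.1 ly / 3.26 = 6.779 pc
m = M + 5 log₁₀ d − 5 = 3.0 + 5·0.8312 − 5 = 2.156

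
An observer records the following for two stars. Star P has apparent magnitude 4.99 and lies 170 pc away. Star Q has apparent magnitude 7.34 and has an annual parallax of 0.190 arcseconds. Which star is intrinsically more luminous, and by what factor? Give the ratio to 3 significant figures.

Star P: M = m − 5 log₁₀ d + 5 = 4.99 − 5·2.2304 + 5 = -1.162
Star Q: d = 1/p = 1/0.190″ = 5.263 pc
Star Q: M = m − 5 log₁₀ d + 5 = 7.34 − 5·0.7212 + 5 = 8.734
ΔM = M_P − M_Q = -1.162 − (8.734) = -9.896; smaller M is more luminous → Star P.
L ratio = 10^(0.4 |ΔM|) = 10^3.958 = 9087

Star P is more luminous, by a factor of 9090.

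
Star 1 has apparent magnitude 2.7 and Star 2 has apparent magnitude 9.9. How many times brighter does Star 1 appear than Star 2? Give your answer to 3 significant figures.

759

Δm = 2.7 − (9.9) = -7.2
Flux ratio = 10^(−0.4 Δm) = 10^(−0.4 × -7.2) = 10^2.880 = 758.6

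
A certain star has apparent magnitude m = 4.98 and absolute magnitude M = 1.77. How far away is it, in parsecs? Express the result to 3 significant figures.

μ = m − M = 3.210
m − M = 5 log₁₀ d − 5
log₁₀ d = (m − M)/5 + 1 = 1.6420
d = 10^1.6420 = 43.85 pc

d ≈ 43.9 pc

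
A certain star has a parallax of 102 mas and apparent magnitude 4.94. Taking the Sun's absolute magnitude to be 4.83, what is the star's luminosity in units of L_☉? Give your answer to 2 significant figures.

L/L_☉ ≈ 0.87

d = 1/p = 1000/102 mas = 9.804 pc
M = m − 5 log₁₀ d + 5 = 4.94 − 5·0.9914 + 5 = 4.983
M − M_☉ = 4.983 − 4.83 = 0.153
L/L_☉ = 10^(−0.4 × 0.153) = 0.8686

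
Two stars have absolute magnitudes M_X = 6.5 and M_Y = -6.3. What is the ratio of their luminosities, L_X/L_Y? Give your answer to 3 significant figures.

ΔM = M_X − M_Y = 12.8
L_X/L_Y = 10^(−0.4 ΔM) = 10^-5.120 = 7.586×10^-6

L_X/L_Y ≈ 7.59×10^-6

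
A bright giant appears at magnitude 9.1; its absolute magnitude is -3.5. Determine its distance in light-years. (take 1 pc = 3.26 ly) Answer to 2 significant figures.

d ≈ 11000 ly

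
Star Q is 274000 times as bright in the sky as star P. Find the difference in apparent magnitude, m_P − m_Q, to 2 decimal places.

Pogson: Δm = −2.5 log₁₀(ratio) = −2.5 log₁₀(274000) = −2.5 × 5.4378 = -13.594
Star Q is brighter so has the smaller magnitude: m_P − m_Q is positive.

m_P − m_Q ≈ 13.59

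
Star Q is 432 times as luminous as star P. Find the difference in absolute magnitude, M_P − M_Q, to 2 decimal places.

Pogson: ΔM = −2.5 log₁₀(ratio) = −2.5 log₁₀(432) = −2.5 × 2.6355 = -6.589
Star Q is brighter so has the smaller magnitude: M_P − M_Q is positive.

M_P − M_Q ≈ 6.59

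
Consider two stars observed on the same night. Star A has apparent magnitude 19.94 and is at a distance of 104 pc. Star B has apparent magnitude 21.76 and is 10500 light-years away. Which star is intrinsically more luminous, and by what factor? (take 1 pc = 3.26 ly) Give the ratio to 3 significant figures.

Star B is more luminous, by a factor of 179.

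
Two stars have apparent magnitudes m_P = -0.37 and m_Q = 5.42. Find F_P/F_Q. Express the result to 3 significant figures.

Magnitude difference = -5.79
Flux ratio = 10^(−0.4 Δm) = 10^(−0.4 × -5.79) = 10^2.316 = 207.0

F_P/F_Q ≈ 207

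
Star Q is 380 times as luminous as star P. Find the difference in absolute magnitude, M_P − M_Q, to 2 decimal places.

M_P − M_Q ≈ 6.45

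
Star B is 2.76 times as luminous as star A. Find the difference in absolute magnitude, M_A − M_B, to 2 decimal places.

Pogson: ΔM = −2.5 log₁₀(ratio) = −2.5 log₁₀(2.76) = −2.5 × 0.4409 = -1.102
Star B is brighter so has the smaller magnitude: M_A − M_B is positive.

M_A − M_B ≈ 1.10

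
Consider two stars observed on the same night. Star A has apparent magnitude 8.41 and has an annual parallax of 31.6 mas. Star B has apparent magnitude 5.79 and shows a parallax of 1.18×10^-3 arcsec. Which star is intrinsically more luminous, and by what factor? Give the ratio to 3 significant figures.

Star A: p = 31.6 mas = 0.0316″ → d = 1/p = 31.65 pc
Star A: M = m − 5 log₁₀ d + 5 = 8.41 − 5·1.5003 + 5 = 5.908
Star B: d = 1/p = 1/1.18×10^-3″ = 847.5 pc
Star B: M = m − 5 log₁₀ d + 5 = 5.79 − 5·2.9281 + 5 = -3.851
ΔM = M_A − M_B = 5.908 − (-3.851) = 9.759; smaller M is more luminous → Star B.
L ratio = 10^(0.4 |ΔM|) = 10^3.904 = 8010

Star B is more luminous, by a factor of 8010.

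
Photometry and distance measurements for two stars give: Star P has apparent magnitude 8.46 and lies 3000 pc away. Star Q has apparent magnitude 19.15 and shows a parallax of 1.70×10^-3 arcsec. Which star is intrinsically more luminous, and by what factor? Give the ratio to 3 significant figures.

Star P: M = m − 5 log₁₀ d + 5 = 8.46 − 5·3.4771 + 5 = -3.926
Star Q: d = 1/p = 1/1.70×10^-3″ = 588.2 pc
Star Q: M = m − 5 log₁₀ d + 5 = 19.15 − 5·2.7696 + 5 = 10.302
ΔM = M_P − M_Q = -3.926 − (10.302) = -14.228; smaller M is more luminous → Star P.
L ratio = 10^(0.4 |ΔM|) = 10^5.691 = 491100

Star P is more luminous, by a factor of 491000.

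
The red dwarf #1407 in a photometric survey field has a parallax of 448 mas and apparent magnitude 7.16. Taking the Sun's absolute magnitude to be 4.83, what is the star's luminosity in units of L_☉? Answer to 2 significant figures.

d = 1/p = 1000/448 mas = 2.232 pc
M = m − 5 log₁₀ d + 5 = 7.16 − 5·0.3487 + 5 = 10.416
M − M_☉ = 10.416 − 4.83 = 5.586
L/L_☉ = 10^(−0.4 × 5.586) = 5.827×10^-3

L/L_☉ ≈ 5.8×10^-3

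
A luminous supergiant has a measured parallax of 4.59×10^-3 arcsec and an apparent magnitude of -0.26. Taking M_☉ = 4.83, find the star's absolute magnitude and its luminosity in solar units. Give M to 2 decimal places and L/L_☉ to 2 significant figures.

M ≈ -6.95; L/L_☉ ≈ 52000

d = 1/p = 1/4.59×10^-3″ = 217.9 pc
M = m − 5 log₁₀ d + 5 = -0.26 − 5·2.3382 + 5 = -6.951
M − M_☉ = -6.951 − 4.83 = -11.781
L/L_☉ = 10^(−0.4 × -11.781) = 51570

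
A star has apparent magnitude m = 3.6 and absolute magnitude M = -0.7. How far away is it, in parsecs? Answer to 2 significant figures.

Distance modulus: m − M = 3.6 − (-0.7) = 4.300
m − M = 5 log₁₀ d − 5
log₁₀ d = (m − M)/5 + 1 = 1.8600
d = 10^1.8600 = 72.44 pc

d ≈ 72 pc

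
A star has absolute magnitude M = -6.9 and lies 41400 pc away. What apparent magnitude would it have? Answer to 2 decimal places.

m = M + 5 log₁₀ d − 5 = -6.9 + 5·4.6170 − 5 = 11.185

m ≈ 11.19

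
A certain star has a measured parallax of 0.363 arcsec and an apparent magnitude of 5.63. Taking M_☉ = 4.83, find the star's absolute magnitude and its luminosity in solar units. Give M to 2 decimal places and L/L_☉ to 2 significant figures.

d = 1/p = 1/0.363″ = 2.755 pc
M = m − 5 log₁₀ d + 5 = 5.63 − 5·0.4401 + 5 = 8.430
M − M_☉ = 8.430 − 4.83 = 3.600
L/L_☉ = 10^(−0.4 × 3.600) = 0.03632

M ≈ 8.43; L/L_☉ ≈ 0.036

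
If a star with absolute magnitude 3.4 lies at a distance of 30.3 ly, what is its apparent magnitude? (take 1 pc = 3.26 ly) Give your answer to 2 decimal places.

d = 30.3 ly / 3.26 = 9.294 pc
m = M + 5 log₁₀ d − 5 = 3.4 + 5·0.9682 − 5 = 3.241

m ≈ 3.24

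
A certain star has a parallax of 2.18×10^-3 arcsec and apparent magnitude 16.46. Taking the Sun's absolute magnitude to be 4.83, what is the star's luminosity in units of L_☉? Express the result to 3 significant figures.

d = 1/p = 1/2.18×10^-3″ = 458.7 pc
M = m − 5 log₁₀ d + 5 = 16.46 − 5·2.6615 + 5 = 8.152
M − M_☉ = 8.152 − 4.83 = 3.322
L/L_☉ = 10^(−0.4 × 3.322) = 0.04689

L/L_☉ ≈ 0.0469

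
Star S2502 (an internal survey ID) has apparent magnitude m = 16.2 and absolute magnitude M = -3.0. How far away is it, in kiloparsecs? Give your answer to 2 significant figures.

d ≈ 69 kpc

μ = m − M = 19.200
m − M = 5 log₁₀ d − 5
log₁₀ d = (m − M)/5 + 1 = 4.8400
d = 10^4.8400 = 69180 pc
= 69.18 kpc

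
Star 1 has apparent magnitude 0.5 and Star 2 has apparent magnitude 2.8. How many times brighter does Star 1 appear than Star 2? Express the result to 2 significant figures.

Magnitude difference = -2.3
Flux ratio = 10^(−0.4 Δm) = 10^(−0.4 × -2.3) = 10^0.920 = 8.318

8.3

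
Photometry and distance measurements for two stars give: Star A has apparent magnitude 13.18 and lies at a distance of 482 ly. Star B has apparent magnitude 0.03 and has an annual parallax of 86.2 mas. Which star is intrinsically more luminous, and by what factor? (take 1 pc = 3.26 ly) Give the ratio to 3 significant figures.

Star A: d = 482 ly / 3.26 = 147.9 pc
Star A: M = m − 5 log₁₀ d + 5 = 13.18 − 5·2.1698 + 5 = 7.331
Star B: p = 86.2 mas = 0.0862″ → d = 1/p = 11.60 pc
Star B: M = m − 5 log₁₀ d + 5 = 0.03 − 5·1.0645 + 5 = -0.292
ΔM = M_A − M_B = 7.331 − (-0.292) = 7.623; smaller M is more luminous → Star B.
L ratio = 10^(0.4 |ΔM|) = 10^3.049 = 1120

Star B is more luminous, by a factor of 1120.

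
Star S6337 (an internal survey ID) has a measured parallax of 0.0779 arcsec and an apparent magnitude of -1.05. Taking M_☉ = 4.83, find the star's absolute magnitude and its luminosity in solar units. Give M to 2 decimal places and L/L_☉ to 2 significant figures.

d = 1/p = 1/0.0779″ = 12.84 pc
M = m − 5 log₁₀ d + 5 = -1.05 − 5·1.1085 + 5 = -1.592
M − M_☉ = -1.592 − 4.83 = -6.422
L/L_☉ = 10^(−0.4 × -6.422) = 370.6

M ≈ -1.59; L/L_☉ ≈ 370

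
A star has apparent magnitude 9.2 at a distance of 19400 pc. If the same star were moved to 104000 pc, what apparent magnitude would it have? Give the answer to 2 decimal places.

m ≈ 12.85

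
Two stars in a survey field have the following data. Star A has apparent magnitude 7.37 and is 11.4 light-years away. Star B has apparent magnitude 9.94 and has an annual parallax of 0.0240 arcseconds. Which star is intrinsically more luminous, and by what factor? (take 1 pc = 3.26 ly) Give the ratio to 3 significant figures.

Star A: d = 11.4 ly / 3.26 = 3.497 pc
Star A: M = m − 5 log₁₀ d + 5 = 7.37 − 5·0.5437 + 5 = 9.652
Star B: d = 1/p = 1/0.0240″ = 41.67 pc
Star B: M = m − 5 log₁₀ d + 5 = 9.94 − 5·1.6198 + 5 = 6.841
ΔM = M_A − M_B = 9.652 − (6.841) = 2.811; smaller M is more luminous → Star B.
L ratio = 10^(0.4 |ΔM|) = 10^1.124 = 13.31

Star B is more luminous, by a factor of 13.3.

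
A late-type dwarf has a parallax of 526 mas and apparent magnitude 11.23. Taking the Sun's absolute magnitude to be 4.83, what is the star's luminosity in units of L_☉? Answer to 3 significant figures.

d = 1/p = 1000/526 mas = 1.901 pc
M = m − 5 log₁₀ d + 5 = 11.23 − 5·0.2790 + 5 = 14.835
M − M_☉ = 14.835 − 4.83 = 10.005
L/L_☉ = 10^(−0.4 × 10.005) = 9.955×10^-5

L/L_☉ ≈ 9.95×10^-5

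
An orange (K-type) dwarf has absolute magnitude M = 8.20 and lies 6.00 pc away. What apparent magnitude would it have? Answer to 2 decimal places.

m ≈ 7.09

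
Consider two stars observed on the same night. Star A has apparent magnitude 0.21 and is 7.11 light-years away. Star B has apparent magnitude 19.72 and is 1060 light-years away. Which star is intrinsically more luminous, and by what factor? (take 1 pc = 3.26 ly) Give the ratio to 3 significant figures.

Star A is more luminous, by a factor of 2870.

Star A: d = 7.11 ly / 3.26 = 2.181 pc
Star A: M = m − 5 log₁₀ d + 5 = 0.21 − 5·0.3387 + 5 = 3.517
Star B: d = 1060 ly / 3.26 = 325.2 pc
Star B: M = m − 5 log₁₀ d + 5 = 19.72 − 5·2.5121 + 5 = 12.160
ΔM = M_A − M_B = 3.517 − (12.160) = -8.643; smaller M is more luminous → Star A.
L ratio = 10^(0.4 |ΔM|) = 10^3.457 = 2865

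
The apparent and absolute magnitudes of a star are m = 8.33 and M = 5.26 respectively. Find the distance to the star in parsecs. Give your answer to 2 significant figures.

Distance modulus: m − M = 8.33 − (5.26) = 3.070
m − M = 5 log₁₀ d − 5
log₁₀ d = (m − M)/5 + 1 = 1.6140
d = 10^1.6140 = 41.11 pc

d ≈ 41 pc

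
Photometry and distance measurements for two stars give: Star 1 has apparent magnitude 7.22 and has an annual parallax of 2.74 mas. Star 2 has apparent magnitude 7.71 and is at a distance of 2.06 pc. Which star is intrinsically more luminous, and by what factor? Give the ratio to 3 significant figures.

Star 1 is more luminous, by a factor of 49300.

Star 1: p = 2.74 mas = 2.74×10^-3″ → d = 1/p = 365.0 pc
Star 1: M = m − 5 log₁₀ d + 5 = 7.22 − 5·2.5622 + 5 = -0.591
Star 2: M = m − 5 log₁₀ d + 5 = 7.71 − 5·0.3139 + 5 = 11.141
ΔM = M_1 − M_2 = -0.591 − (11.141) = -11.732; smaller M is more luminous → Star 1.
L ratio = 10^(0.4 |ΔM|) = 10^4.693 = 49290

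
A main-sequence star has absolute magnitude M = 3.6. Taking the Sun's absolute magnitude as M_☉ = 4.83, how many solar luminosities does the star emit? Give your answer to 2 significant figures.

M − M_☉ = 3.6 − 4.83 = -1.230
L/L_☉ = 10^(−0.4 (M − M_☉)) = 10^0.492 = 3.105

L/L_☉ ≈ 3.1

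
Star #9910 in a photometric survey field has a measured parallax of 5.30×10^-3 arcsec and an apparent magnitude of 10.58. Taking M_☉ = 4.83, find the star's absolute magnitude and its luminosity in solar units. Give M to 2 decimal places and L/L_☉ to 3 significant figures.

d = 1/p = 1/5.30×10^-3″ = 188.7 pc
M = m − 5 log₁₀ d + 5 = 10.58 − 5·2.2757 + 5 = 4.201
M − M_☉ = 4.201 − 4.83 = -0.629
L/L_☉ = 10^(−0.4 × -0.629) = 1.784

M ≈ 4.20; L/L_☉ ≈ 1.78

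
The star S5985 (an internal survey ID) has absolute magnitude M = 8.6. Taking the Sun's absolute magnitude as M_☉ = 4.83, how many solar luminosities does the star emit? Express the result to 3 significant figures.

M − M_☉ = 8.6 − 4.83 = 3.770
L/L_☉ = 10^(−0.4 (M − M_☉)) = 10^-1.508 = 0.03105

L/L_☉ ≈ 0.0310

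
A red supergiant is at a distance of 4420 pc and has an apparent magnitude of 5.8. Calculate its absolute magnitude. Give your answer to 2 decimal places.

M ≈ -7.43

5 log₁₀(d/10 pc) = 5 log₁₀(4420) − 5 = 13.227
M = m − 5 log₁₀(d/10) = 5.8 − 13.227 = -7.427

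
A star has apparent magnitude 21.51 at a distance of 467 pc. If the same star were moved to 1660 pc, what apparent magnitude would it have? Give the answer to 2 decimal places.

Flux ∝ 1/d², so Δm = 5 log₁₀(d₂/d₁) = 5 log₁₀(1660/467) = 2.754
m₂ = m₁ + Δm = 21.51 + (2.754) = 24.264

m ≈ 24.26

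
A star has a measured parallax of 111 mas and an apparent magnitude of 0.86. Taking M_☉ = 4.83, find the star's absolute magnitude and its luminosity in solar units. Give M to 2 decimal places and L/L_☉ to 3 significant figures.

M ≈ 1.09; L/L_☉ ≈ 31.4

d = 1/p = 1000/111 mas = 9.009 pc
M = m − 5 log₁₀ d + 5 = 0.86 − 5·0.9547 + 5 = 1.087
M − M_☉ = 1.087 − 4.83 = -3.743
L/L_☉ = 10^(−0.4 × -3.743) = 31.43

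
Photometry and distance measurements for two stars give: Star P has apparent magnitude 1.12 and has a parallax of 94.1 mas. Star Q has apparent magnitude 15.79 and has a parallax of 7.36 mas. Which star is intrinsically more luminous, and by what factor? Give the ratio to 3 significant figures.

Star P is more luminous, by a factor of 4510.

Star P: p = 94.1 mas = 0.0941″ → d = 1/p = 10.63 pc
Star P: M = m − 5 log₁₀ d + 5 = 1.12 − 5·1.0264 + 5 = 0.988
Star Q: p = 7.36 mas = 7.36×10^-3″ → d = 1/p = 135.9 pc
Star Q: M = m − 5 log₁₀ d + 5 = 15.79 − 5·2.1331 + 5 = 10.124
ΔM = M_P − M_Q = 0.988 − (10.124) = -9.136; smaller M is more luminous → Star P.
L ratio = 10^(0.4 |ΔM|) = 10^3.655 = 4514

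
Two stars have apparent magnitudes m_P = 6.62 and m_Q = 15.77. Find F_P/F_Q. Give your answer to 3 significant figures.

F_P/F_Q ≈ 4570

Δm = 6.62 − (15.77) = -9.15
Flux ratio = 10^(−0.4 Δm) = 10^(−0.4 × -9.15) = 10^3.660 = 4571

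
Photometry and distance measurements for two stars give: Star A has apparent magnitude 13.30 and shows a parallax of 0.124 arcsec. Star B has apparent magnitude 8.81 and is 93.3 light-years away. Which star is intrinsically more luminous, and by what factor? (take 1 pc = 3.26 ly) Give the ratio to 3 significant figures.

Star B is more luminous, by a factor of 787.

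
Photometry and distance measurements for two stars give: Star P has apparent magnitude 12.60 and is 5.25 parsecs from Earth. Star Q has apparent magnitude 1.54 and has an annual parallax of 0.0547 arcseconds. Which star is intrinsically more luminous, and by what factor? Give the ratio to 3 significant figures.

Star Q is more luminous, by a factor of 322000.

Star P: M = m − 5 log₁₀ d + 5 = 12.60 − 5·0.7202 + 5 = 13.999
Star Q: d = 1/p = 1/0.0547″ = 18.28 pc
Star Q: M = m − 5 log₁₀ d + 5 = 1.54 − 5·1.2620 + 5 = 0.230
ΔM = M_P − M_Q = 13.999 − (0.230) = 13.769; smaller M is more luminous → Star Q.
L ratio = 10^(0.4 |ΔM|) = 10^5.508 = 321900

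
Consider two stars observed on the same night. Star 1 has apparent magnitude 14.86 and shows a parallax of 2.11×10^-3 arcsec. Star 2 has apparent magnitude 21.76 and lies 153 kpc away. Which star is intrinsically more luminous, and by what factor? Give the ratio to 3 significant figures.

Star 1: d = 1/p = 1/2.11×10^-3″ = 473.9 pc
Star 1: M = m − 5 log₁₀ d + 5 = 14.86 − 5·2.6757 + 5 = 6.481
Star 2: d = 153 kpc = 153000 pc
Star 2: M = m − 5 log₁₀ d + 5 = 21.76 − 5·5.1847 + 5 = 0.837
ΔM = M_1 − M_2 = 6.481 − (0.837) = 5.645; smaller M is more luminous → Star 2.
L ratio = 10^(0.4 |ΔM|) = 10^2.258 = 181.1

Star 2 is more luminous, by a factor of 181.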